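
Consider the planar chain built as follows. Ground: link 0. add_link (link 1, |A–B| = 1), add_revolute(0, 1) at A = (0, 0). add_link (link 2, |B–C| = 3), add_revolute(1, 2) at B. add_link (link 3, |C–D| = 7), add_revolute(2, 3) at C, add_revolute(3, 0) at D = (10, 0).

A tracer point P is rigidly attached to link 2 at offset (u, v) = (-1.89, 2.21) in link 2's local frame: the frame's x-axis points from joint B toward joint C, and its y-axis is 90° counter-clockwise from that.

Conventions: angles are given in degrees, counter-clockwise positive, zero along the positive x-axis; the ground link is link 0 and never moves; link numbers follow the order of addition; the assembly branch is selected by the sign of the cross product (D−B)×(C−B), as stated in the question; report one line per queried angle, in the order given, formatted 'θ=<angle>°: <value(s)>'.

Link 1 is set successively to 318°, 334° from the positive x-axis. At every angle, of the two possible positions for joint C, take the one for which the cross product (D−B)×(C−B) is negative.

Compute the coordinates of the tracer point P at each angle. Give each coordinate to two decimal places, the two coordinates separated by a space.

A=(0,0), D=(10.00,0)
θ=318°: B = A + 1.00·(cos318°, sin318°) = (0.7431, -0.6691)
θ=318°: |BD| = 9.2810
θ=318°: circle(B,3.00) ∩ circle(D,7.00): a=2.4856, h=1.6799
θ=318°:   candidates: C₊=(3.1011,1.1856) cross=15.591; C₋=(3.3434,-2.1654) cross=-15.591
θ=318°:   branch - wants cross < 0 → take C=(3.3434,-2.1654) (cross=-15.591)
θ=318°: ex = (C−B)/|BC| = (0.8667,-0.4988); ey = (0.4988,0.8667)
θ=318°: P = B + -1.89·ex + 2.21·ey = (0.2073,2.1890)
θ=334°: B = A + 1.00·(cos334°, sin334°) = (0.8988, -0.4384)
θ=334°: |BD| = 9.1118
θ=334°: circle(B,3.00) ∩ circle(D,7.00): a=2.3609, h=1.8510
θ=334°:   candidates: C₊=(3.1679,1.5240) cross=16.866; C₋=(3.3460,-2.1736) cross=-16.866
θ=334°:   branch - wants cross < 0 → take C=(3.3460,-2.1736) (cross=-16.866)
θ=334°: ex = (C−B)/|BC| = (0.8157,-0.5784); ey = (0.5784,0.8157)
θ=334°: P = B + -1.89·ex + 2.21·ey = (0.6353,2.4576)

θ=318°: 0.21 2.19
θ=334°: 0.64 2.46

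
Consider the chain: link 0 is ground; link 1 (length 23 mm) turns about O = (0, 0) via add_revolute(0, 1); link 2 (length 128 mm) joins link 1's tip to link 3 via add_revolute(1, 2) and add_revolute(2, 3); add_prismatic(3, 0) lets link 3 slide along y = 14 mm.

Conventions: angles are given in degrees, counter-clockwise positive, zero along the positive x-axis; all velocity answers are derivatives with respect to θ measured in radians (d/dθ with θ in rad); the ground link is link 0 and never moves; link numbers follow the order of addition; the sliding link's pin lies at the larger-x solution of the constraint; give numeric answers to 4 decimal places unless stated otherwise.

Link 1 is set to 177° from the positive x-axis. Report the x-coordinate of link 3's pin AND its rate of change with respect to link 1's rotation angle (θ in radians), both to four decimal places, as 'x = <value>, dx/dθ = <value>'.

geometry: r = 23 mm, L = 128 mm, e = 14 mm
crank pin P = (r cos θ, r sin θ) = (-22.968479, 1.203727)
h = r sin θ − e = 1.203727 − 14 = -12.796273
x = r cos θ + √(L² − h²) = -22.968479 + 127.358766 = 104.390287
dx/dθ = −r sin θ − h·r cos θ/√(L² − h²) (θ in radians; h = -12.796273) = -3.511467

x = 104.3903, dx/dθ = -3.5115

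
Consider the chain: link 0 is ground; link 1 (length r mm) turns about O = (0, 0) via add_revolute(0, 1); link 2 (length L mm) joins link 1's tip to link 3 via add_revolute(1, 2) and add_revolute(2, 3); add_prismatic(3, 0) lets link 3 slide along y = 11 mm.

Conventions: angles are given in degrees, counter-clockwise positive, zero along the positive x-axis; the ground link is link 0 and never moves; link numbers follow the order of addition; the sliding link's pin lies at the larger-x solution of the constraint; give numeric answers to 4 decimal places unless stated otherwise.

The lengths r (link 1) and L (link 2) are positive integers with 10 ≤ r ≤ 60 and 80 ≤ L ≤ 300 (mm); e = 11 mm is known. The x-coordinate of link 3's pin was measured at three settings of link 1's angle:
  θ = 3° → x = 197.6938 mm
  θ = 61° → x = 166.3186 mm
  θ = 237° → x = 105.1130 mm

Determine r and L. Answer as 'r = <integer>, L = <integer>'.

constraint per measurement: (x − r cos θ)² + (r sin θ − e)² = L²
subtracting the θ₁ and θ₂ equations cancels the r² and L² terms:
r = (x₁² − x₂²) / (2[(x₁cos θ₁ + e sin θ₁) − (x₂cos θ₂ + e sin θ₂)]) = 53.0000 → r = 53
L² = (x₁ − r cos θ₁)² + (r sin θ₁ − e)² = 21024.9909 → L = 145.0000 → L = 145
check at θ₃=237°: x = 105.1130 (printed 105.1130) ✓

r = 53, L = 145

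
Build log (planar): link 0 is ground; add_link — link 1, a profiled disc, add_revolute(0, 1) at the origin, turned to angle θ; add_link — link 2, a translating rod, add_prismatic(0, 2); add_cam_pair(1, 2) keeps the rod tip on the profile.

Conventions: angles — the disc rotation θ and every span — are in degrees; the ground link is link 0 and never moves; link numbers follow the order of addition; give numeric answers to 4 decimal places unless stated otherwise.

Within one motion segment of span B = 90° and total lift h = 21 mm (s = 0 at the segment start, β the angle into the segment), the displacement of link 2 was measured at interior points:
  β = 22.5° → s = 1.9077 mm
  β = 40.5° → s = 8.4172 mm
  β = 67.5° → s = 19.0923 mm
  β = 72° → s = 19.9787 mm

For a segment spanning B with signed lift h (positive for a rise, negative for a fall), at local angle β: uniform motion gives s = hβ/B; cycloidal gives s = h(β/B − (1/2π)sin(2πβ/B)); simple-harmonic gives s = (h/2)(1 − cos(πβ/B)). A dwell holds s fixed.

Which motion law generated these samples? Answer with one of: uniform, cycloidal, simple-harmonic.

candidates at β/B = r: uniform s = h·r (linear in β); cycloidal s = h·(r − sin(2πr)/(2π)); simple-harmonic s = (h/2)(1 − cos(πr))
β=22.5°: printed 1.9077 | uniform 5.2500, cycloidal 1.9077, simple-harmonic 3.0754
β=40.5°: printed 8.4172 | uniform 9.4500, cycloidal 8.4172, simple-harmonic 8.8574
β=67.5°: printed 19.0923 | uniform 15.7500, cycloidal 19.0923, simple-harmonic 17.9246
β=72°: printed 19.9787 | uniform 16.8000, cycloidal 19.9787, simple-harmonic 18.9947
only one law matches every sample → cycloidal

cycloidal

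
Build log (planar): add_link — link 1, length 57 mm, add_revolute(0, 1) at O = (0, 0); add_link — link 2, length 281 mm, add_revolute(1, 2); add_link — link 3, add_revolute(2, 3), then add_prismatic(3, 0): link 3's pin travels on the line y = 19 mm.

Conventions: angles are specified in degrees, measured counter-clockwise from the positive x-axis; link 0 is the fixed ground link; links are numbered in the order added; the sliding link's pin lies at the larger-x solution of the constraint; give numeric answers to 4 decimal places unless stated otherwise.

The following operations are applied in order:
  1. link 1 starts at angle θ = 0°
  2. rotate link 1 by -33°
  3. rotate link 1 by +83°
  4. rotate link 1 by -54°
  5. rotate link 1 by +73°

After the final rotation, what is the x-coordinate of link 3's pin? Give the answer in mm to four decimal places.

geometry: r = 57 mm, L = 281 mm, e = 19 mm; θ starts at 0°
rotate link 1 by -33°: θ ← 0° -33° = -33°
rotate link 1 by +83°: θ ← -33° +83° = 50°
rotate link 1 by -54°: θ ← 50° -54° = -4°
rotate link 1 by +73°: θ ← -4° +73° = 69°
crank pin P = (r cos θ, r sin θ) = (20.426973, 53.214084)
h = r sin θ − e = 53.214084 − 19 = 34.214084
x = r cos θ + √(L² − h²) = 20.426973 + 278.909298 = 299.336271

299.3363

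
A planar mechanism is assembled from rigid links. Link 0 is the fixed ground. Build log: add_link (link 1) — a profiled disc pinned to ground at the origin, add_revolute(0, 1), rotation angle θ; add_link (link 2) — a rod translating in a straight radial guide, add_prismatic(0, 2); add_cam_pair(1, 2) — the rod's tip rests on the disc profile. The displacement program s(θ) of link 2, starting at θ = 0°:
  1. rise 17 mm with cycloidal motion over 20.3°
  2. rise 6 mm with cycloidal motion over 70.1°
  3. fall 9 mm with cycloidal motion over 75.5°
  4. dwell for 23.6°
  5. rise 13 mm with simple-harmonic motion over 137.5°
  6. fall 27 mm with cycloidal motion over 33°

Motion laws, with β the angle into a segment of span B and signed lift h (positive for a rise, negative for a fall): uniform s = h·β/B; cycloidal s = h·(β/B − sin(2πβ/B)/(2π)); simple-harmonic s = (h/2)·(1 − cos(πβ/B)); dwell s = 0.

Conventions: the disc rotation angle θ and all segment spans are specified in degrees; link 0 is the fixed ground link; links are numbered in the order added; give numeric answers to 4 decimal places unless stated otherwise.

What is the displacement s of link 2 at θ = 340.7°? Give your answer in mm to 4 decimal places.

seg 1 [0°–20.3°] cycloidal, h=17: full span → s += 17 → s = 17.0000
seg 2 [20.3°–90.4°] cycloidal, h=6: full span → s += 6 → s = 23.0000
seg 3 [90.4°–165.9°] cycloidal, h=-9: full span → s += -9 → s = 14.0000
seg 4 [165.9°–189.5°] dwell: s stays 14.0000
seg 5 [189.5°–327°] simple-harmonic, h=13: full span → s += 13 → s = 27.0000
seg 6 [327°–360°] cycloidal, h=-27: θ=340.7° here. β=13.7, B=33. -27·(0.4152 − sin(2π·0.4152)/(2π)) = -9.0252 → s = 17.9748

17.9748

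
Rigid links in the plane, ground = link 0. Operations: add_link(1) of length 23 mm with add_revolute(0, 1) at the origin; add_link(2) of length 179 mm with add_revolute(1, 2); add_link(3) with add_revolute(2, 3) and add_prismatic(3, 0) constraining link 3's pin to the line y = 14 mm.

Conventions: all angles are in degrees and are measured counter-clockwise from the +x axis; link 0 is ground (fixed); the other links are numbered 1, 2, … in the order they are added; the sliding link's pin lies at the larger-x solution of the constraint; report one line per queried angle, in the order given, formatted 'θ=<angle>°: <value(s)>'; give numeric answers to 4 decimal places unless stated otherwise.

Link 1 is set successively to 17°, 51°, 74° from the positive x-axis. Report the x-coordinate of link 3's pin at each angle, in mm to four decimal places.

geometry: r = 23 mm, L = 179 mm, e = 14 mm
θ=17°: crank pin P = (r cos θ, r sin θ) = (21.995009, 6.724549)
θ=17°: h = r sin θ − e = 6.724549 − 14 = -7.275451
θ=17°: x = r cos θ + √(L² − h²) = 21.995009 + 178.852084 = 200.847093
θ=51°: crank pin P = (r cos θ, r sin θ) = (14.474369, 17.874357)
θ=51°: h = r sin θ − e = 17.874357 − 14 = 3.874357
θ=51°: x = r cos θ + √(L² − h²) = 14.474369 + 178.958066 = 193.432435
θ=74°: crank pin P = (r cos θ, r sin θ) = (6.339659, 22.109019)
θ=74°: h = r sin θ − e = 22.109019 − 14 = 8.109019
θ=74°: x = r cos θ + √(L² − h²) = 6.339659 + 178.816229 = 185.155888

θ=17°: 200.8471
θ=51°: 193.4324
θ=74°: 185.1559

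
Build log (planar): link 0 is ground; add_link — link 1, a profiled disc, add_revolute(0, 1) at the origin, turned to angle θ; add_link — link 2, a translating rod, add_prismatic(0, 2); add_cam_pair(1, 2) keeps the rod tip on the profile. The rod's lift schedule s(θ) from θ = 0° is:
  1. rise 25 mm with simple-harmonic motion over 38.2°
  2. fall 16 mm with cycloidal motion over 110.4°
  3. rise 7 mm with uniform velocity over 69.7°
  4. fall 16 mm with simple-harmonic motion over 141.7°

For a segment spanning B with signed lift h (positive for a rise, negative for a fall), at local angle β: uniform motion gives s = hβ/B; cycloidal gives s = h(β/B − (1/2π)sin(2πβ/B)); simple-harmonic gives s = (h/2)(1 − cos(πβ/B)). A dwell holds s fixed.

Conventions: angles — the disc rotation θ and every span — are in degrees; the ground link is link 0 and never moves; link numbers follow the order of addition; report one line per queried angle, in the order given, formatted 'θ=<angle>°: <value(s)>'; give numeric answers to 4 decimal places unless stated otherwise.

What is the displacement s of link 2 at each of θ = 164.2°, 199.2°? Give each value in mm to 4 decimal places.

seg 1 [0°–38.2°] simple-harmonic, h=25: full span → s += 25 → s = 25.0000
seg 2 [38.2°–148.6°] cycloidal, h=-16: full span → s += -16 → s = 9.0000
seg 3 [148.6°–218.3°] uniform, h=7: θ=164.2° here. β=15.6, B=69.7. 7·15.6/69.7 = 1.5667 → s = 10.5667
seg 3 [148.6°–218.3°] uniform, h=7: θ=199.2° here. β=50.6, B=69.7. 7·50.6/69.7 = 5.0818 → s = 14.0818

θ=164.2°: 10.5667
θ=199.2°: 14.0818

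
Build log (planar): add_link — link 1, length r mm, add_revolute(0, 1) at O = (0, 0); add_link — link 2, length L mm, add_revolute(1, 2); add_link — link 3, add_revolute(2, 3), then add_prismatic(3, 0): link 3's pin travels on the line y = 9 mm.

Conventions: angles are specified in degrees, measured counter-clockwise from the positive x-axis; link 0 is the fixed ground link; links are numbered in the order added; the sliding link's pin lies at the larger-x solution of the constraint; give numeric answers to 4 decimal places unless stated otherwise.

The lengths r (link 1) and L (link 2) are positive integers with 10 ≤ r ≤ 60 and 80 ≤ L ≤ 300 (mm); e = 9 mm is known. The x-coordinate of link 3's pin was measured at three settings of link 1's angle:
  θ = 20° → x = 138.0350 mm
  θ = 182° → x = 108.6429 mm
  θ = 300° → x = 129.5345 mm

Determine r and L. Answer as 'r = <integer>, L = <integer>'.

constraint per measurement: (x − r cos θ)² + (r sin θ − e)² = L²
subtracting the θ₁ and θ₂ equations cancels the r² and L² terms:
r = (x₁² − x₂²) / (2[(x₁cos θ₁ + e sin θ₁) − (x₂cos θ₂ + e sin θ₂)]) = 15.0000 → r = 15
L² = (x₁ − r cos θ₁)² + (r sin θ₁ − e)² = 15376.0017 → L = 124.0000 → L = 124
check at θ₃=300°: x = 129.5345 (printed 129.5345) ✓

r = 15, L = 124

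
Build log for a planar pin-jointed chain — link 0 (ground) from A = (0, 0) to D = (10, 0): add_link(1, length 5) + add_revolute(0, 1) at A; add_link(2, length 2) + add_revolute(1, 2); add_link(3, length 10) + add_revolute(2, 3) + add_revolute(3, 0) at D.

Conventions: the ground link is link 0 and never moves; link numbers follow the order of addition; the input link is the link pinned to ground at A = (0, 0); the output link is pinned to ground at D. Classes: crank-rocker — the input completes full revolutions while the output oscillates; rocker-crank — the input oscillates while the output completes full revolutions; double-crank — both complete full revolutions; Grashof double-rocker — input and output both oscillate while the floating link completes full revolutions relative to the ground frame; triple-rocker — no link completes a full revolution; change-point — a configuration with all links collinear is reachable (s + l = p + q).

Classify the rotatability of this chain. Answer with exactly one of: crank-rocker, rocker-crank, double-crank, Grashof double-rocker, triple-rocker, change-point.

lengths: ground=10, input=5, coupler=2, output=10
sorted: s=2 (shortest), l=10 (longest), p+q=15
s + l = 12 vs p + q = 15
s + l < p + q (Grashof) with shortest = coupler link → Grashof double-rocker

Grashof double-rocker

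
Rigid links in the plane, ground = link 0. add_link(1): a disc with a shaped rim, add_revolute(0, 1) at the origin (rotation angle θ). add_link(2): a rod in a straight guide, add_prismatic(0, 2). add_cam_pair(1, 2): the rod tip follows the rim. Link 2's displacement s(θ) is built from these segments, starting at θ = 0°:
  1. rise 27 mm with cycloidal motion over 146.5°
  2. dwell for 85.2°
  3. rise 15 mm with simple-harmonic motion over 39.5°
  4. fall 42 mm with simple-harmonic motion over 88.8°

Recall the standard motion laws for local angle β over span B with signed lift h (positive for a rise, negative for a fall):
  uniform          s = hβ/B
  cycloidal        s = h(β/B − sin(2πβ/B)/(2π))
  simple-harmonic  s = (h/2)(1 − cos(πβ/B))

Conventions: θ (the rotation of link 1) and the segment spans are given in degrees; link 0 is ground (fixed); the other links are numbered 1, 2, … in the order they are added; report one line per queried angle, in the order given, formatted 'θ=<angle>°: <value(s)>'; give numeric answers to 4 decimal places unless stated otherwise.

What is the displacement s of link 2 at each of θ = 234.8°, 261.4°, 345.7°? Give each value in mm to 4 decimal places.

segment 1 (0° to 146.5°, cycloidal, h = 27) is passed completely: s = 0.0000 + (27) = 27.0000
segment 2 (146.5° to 231.7°, dwell): s unchanged at 27.0000
θ = 234.8° falls in segment 3 (231.7° to 271.2°, simple-harmonic, h = 15): β = 234.8 − 231.7 = 3.1°, B = 39.5°; Δs = 15/2·(1 − cos(π·0.0785)) = 0.2268; s = 27.0000 + 0.2268 = 27.2268
θ = 261.4° falls in segment 3 (231.7° to 271.2°, simple-harmonic, h = 15): β = 261.4 − 231.7 = 29.7°, B = 39.5°; Δs = 15/2·(1 − cos(π·0.7519)) = 12.8348; s = 27.0000 + 12.8348 = 39.8348
segment 3 (231.7° to 271.2°, simple-harmonic, h = 15) is passed completely: s = 27.0000 + (15) = 42.0000
θ = 345.7° falls in segment 4 (271.2° to 360°, simple-harmonic, h = -42): β = 345.7 − 271.2 = 74.5°, B = 88.8°; Δs = -42/2·(1 − cos(π·0.8390)) = -39.3694; s = 42.0000 − 39.3694 = 2.6306

θ=234.8°: 27.2268
θ=261.4°: 39.8348
θ=345.7°: 2.6306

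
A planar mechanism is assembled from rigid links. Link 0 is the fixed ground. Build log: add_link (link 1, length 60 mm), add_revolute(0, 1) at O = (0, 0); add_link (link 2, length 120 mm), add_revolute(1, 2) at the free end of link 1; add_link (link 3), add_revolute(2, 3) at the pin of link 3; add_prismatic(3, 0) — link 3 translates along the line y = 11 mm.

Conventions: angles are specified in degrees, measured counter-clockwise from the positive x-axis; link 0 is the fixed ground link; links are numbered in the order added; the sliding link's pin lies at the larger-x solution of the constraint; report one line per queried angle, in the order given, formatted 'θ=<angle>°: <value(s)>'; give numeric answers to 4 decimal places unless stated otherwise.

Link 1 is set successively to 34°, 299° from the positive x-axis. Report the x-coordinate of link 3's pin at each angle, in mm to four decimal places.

geometry: r = 60 mm, L = 120 mm, e = 11 mm
θ=34°: crank pin P = (r cos θ, r sin θ) = (49.742254, 33.551574)
θ=34°: h = r sin θ − e = 33.551574 − 11 = 22.551574
θ=34°: x = r cos θ + √(L² − h²) = 49.742254 + 117.861896 = 167.604150
θ=299°: crank pin P = (r cos θ, r sin θ) = (29.088577, -52.477182)
θ=299°: h = r sin θ − e = -52.477182 − 11 = -63.477182
θ=299°: x = r cos θ + √(L² − h²) = 29.088577 + 101.836375 = 130.924952

θ=34°: 167.6042
θ=299°: 130.9250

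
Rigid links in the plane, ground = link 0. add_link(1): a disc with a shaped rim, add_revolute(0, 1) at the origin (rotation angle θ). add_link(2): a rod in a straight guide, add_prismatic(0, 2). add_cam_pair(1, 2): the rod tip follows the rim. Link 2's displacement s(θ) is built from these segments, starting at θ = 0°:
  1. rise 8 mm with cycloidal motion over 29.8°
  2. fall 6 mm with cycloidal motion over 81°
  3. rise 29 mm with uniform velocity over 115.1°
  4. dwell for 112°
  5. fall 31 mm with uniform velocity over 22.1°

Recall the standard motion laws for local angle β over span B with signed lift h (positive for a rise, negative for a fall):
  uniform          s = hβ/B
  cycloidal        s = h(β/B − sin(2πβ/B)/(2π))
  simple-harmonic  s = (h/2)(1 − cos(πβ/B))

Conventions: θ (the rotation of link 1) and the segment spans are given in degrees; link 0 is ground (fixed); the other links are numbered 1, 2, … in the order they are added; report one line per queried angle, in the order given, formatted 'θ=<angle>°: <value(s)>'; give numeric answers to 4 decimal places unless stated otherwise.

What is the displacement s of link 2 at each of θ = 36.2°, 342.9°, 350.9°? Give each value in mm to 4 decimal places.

segment 1 (0° to 29.8°, cycloidal, h = 8) is passed completely: s = 0.0000 + (8) = 8.0000
θ = 36.2° falls in segment 2 (29.8° to 110.8°, cycloidal, h = -6): β = 36.2 − 29.8 = 6.4°, B = 81°; Δs = -6·(0.0790 − sin(2π·0.0790)/(2π)) = -0.0192; s = 8.0000 − 0.0192 = 7.9808
segment 2 (29.8° to 110.8°, cycloidal, h = -6) is passed completely: s = 8.0000 + (-6) = 2.0000
segment 3 (110.8° to 225.9°, uniform, h = 29) is passed completely: s = 2.0000 + (29) = 31.0000
segment 4 (225.9° to 337.9°, dwell): s unchanged at 31.0000
θ = 342.9° falls in segment 5 (337.9° to 360°, uniform, h = -31): β = 342.9 − 337.9 = 5°, B = 22.1°; Δs = -31·5/22.1 = -7.0136; s = 31.0000 − 7.0136 = 23.9864
θ = 350.9° falls in segment 5 (337.9° to 360°, uniform, h = -31): β = 350.9 − 337.9 = 13°, B = 22.1°; Δs = -31·13/22.1 = -18.2353; s = 31.0000 − 18.2353 = 12.7647

θ=36.2°: 7.9808
θ=342.9°: 23.9864
θ=350.9°: 12.7647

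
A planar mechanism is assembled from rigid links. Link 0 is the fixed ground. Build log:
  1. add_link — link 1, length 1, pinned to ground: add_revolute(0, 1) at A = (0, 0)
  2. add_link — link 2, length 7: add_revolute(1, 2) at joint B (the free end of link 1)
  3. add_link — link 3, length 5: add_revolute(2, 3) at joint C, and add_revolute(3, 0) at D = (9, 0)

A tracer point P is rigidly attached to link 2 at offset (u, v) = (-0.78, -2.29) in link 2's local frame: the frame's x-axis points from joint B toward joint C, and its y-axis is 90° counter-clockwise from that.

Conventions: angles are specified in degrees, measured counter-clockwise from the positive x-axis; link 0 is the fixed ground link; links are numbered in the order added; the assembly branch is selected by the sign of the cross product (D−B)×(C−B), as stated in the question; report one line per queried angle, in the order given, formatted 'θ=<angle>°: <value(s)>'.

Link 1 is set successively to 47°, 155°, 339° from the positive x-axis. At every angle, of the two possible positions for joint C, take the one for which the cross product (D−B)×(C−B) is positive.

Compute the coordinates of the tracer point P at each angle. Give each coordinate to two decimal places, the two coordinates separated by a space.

A=(0,0), D=(9.00,0)
θ=47°: B = A + 1.00·(cos47°, sin47°) = (0.6820, 0.7314)
θ=47°: |BD| = 8.3501
θ=47°: circle(B,7.00) ∩ circle(D,5.00): a=5.6122, h=4.1837
θ=47°:   candidates: C₊=(6.6390,4.4075) cross=34.935; C₋=(5.9061,-3.9279) cross=-34.935
θ=47°:   branch + wants cross > 0 → take C=(6.6390,4.4075) (cross=34.935)
θ=47°: ex = (C−B)/|BC| = (0.8510,0.5252); ey = (-0.5252,0.8510)
θ=47°: P = B + -0.78·ex + -2.29·ey = (1.2208,-1.6271)
θ=155°: B = A + 1.00·(cos155°, sin155°) = (-0.9063, 0.4226)
θ=155°: |BD| = 9.9153
θ=155°: circle(B,7.00) ∩ circle(D,5.00): a=6.1679, h=3.3101
θ=155°:   candidates: C₊=(5.3971,3.4668) cross=32.821; C₋=(5.1149,-3.1474) cross=-32.821
θ=155°:   branch + wants cross > 0 → take C=(5.3971,3.4668) (cross=32.821)
θ=155°: ex = (C−B)/|BC| = (0.9005,0.4349); ey = (-0.4349,0.9005)
θ=155°: P = B + -0.78·ex + -2.29·ey = (-0.6128,-1.9787)
θ=339°: B = A + 1.00·(cos339°, sin339°) = (0.9336, -0.3584)
θ=339°: |BD| = 8.0744
θ=339°: circle(B,7.00) ∩ circle(D,5.00): a=5.5234, h=4.3003
θ=339°:   candidates: C₊=(6.2606,4.1828) cross=34.722; C₋=(6.6424,-4.4093) cross=-34.722
θ=339°:   branch + wants cross > 0 → take C=(6.2606,4.1828) (cross=34.722)
θ=339°: ex = (C−B)/|BC| = (0.7610,0.6487); ey = (-0.6487,0.7610)
θ=339°: P = B + -0.78·ex + -2.29·ey = (1.8256,-2.6071)

θ=47°: 1.22 -1.63
θ=155°: -0.61 -1.98
θ=339°: 1.83 -2.61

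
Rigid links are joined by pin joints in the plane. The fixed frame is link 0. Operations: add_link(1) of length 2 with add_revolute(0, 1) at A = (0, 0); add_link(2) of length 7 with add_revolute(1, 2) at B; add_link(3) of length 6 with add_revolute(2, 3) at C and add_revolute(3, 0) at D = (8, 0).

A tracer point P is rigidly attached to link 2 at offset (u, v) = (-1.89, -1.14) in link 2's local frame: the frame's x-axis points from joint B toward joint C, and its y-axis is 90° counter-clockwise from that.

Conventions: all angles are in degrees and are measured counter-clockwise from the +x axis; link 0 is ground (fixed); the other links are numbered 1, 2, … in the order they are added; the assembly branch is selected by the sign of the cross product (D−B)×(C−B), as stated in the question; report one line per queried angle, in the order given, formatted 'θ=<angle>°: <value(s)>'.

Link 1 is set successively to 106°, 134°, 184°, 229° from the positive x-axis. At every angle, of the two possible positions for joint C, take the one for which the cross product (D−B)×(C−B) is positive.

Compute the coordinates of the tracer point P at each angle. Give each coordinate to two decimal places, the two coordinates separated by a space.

A=(0,0), D=(8.00,0)
θ=106°: B = A + 2.00·(cos106°, sin106°) = (-0.5513, 1.9225)
θ=106°: |BD| = 8.7647
θ=106°: circle(B,7.00) ∩ circle(D,6.00): a=5.1240, h=4.7692
θ=106°:   candidates: C₊=(5.4940,5.4516) cross=41.800; C₋=(3.4018,-3.8544) cross=-41.800
θ=106°:   branch + wants cross > 0 → take C=(5.4940,5.4516) (cross=41.800)
θ=106°: ex = (C−B)/|BC| = (0.8636,0.5042); ey = (-0.5042,0.8636)
θ=106°: P = B + -1.89·ex + -1.14·ey = (-1.6088,-0.0148)
θ=134°: B = A + 2.00·(cos134°, sin134°) = (-1.3893, 1.4387)
θ=134°: |BD| = 9.4989
θ=134°: circle(B,7.00) ∩ circle(D,6.00): a=5.4337, h=4.4130
θ=134°:   candidates: C₊=(4.6501,4.9778) cross=41.919; C₋=(3.3134,-3.7464) cross=-41.919
θ=134°:   branch + wants cross > 0 → take C=(4.6501,4.9778) (cross=41.919)
θ=134°: ex = (C−B)/|BC| = (0.8628,0.5056); ey = (-0.5056,0.8628)
θ=134°: P = B + -1.89·ex + -1.14·ey = (-2.4436,-0.5004)
θ=184°: B = A + 2.00·(cos184°, sin184°) = (-1.9951, -0.1395)
θ=184°: |BD| = 9.9961
θ=184°: circle(B,7.00) ∩ circle(D,6.00): a=5.6483, h=4.1348
θ=184°:   candidates: C₊=(3.5949,4.0737) cross=41.332; C₋=(3.7103,-4.1951) cross=-41.332
θ=184°:   branch + wants cross > 0 → take C=(3.5949,4.0737) (cross=41.332)
θ=184°: ex = (C−B)/|BC| = (0.7986,0.6019); ey = (-0.6019,0.7986)
θ=184°: P = B + -1.89·ex + -1.14·ey = (-2.8183,-2.1875)
θ=229°: B = A + 2.00·(cos229°, sin229°) = (-1.3121, -1.5094)
θ=229°: |BD| = 9.4337
θ=229°: circle(B,7.00) ∩ circle(D,6.00): a=5.4059, h=4.4471
θ=229°:   candidates: C₊=(3.3125,3.7454) cross=41.952; C₋=(4.7356,-5.0343) cross=-41.952
θ=229°:   branch + wants cross > 0 → take C=(3.3125,3.7454) (cross=41.952)
θ=229°: ex = (C−B)/|BC| = (0.6607,0.7507); ey = (-0.7507,0.6607)
θ=229°: P = B + -1.89·ex + -1.14·ey = (-1.7050,-3.6814)

θ=106°: -1.61 -0.01
θ=134°: -2.44 -0.50
θ=184°: -2.82 -2.19
θ=229°: -1.70 -3.68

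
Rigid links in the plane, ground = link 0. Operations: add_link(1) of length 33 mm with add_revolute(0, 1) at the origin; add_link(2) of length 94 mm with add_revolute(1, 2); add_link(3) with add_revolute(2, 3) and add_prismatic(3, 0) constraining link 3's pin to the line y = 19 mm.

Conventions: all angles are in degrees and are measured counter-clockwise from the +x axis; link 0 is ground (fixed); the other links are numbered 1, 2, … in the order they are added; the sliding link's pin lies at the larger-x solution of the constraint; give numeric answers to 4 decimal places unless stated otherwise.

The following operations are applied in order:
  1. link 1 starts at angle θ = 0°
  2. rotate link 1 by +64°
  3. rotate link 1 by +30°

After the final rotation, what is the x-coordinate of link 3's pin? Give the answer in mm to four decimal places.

geometry: r = 33 mm, L = 94 mm, e = 19 mm; θ starts at 0°
rotate link 1 by +64°: θ ← 0° +64° = 64°
rotate link 1 by +30°: θ ← 64° +30° = 94°
crank pin P = (r cos θ, r sin θ) = (-2.301964, 32.919614)
h = r sin θ − e = 32.919614 − 19 = 13.919614
x = r cos θ + √(L² − h²) = -2.301964 + 92.963672 = 90.661709

90.6617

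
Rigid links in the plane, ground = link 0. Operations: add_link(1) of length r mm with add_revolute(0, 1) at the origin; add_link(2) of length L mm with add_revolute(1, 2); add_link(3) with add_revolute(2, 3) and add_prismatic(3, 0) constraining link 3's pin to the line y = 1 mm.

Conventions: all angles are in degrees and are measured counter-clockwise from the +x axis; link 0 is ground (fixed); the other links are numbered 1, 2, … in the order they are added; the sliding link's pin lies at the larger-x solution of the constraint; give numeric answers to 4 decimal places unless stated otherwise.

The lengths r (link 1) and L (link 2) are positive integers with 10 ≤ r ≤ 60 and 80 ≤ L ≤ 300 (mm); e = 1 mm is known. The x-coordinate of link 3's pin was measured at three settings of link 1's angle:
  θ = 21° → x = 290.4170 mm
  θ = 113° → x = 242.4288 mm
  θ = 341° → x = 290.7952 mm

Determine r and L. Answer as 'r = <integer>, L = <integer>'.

constraint per measurement: (x − r cos θ)² + (r sin θ − e)² = L²
subtracting the θ₁ and θ₂ equations cancels the r² and L² terms:
r = (x₁² − x₂²) / (2[(x₁cos θ₁ + e sin θ₁) − (x₂cos θ₂ + e sin θ₂)]) = 35.0000 → r = 35
L² = (x₁ − r cos θ₁)² + (r sin θ₁ − e)² = 66564.0143 → L = 258.0000 → L = 258
check at θ₃=341°: x = 290.7952 (printed 290.7952) ✓

r = 35, L = 258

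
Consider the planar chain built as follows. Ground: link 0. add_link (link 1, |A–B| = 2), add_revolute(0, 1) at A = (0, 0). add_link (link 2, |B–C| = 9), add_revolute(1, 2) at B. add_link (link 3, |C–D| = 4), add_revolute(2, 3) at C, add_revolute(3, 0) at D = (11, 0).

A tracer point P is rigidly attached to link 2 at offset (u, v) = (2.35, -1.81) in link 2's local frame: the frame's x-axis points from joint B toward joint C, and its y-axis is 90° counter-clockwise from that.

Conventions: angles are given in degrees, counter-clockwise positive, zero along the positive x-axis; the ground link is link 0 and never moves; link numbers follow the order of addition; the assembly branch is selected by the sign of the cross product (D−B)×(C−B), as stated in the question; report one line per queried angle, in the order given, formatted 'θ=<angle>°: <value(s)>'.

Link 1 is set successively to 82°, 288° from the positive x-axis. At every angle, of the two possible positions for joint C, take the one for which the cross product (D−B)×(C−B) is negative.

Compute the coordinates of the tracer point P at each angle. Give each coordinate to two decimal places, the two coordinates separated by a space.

A=(0,0), D=(11.00,0)
θ=82°: B = A + 2.00·(cos82°, sin82°) = (0.2783, 1.9805)
θ=82°: |BD| = 10.9030
θ=82°: circle(B,9.00) ∩ circle(D,4.00): a=8.4323, h=3.1457
θ=82°:   candidates: C₊=(9.1418,3.5422) cross=34.298; C₋=(7.9990,-2.6446) cross=-34.298
θ=82°:   branch - wants cross < 0 → take C=(7.9990,-2.6446) (cross=-34.298)
θ=82°: ex = (C−B)/|BC| = (0.8578,-0.5139); ey = (0.5139,0.8578)
θ=82°: P = B + 2.35·ex + -1.81·ey = (1.3641,-0.7798)
θ=288°: B = A + 2.00·(cos288°, sin288°) = (0.6180, -1.9021)
θ=288°: |BD| = 10.5548
θ=288°: circle(B,9.00) ∩ circle(D,4.00): a=8.3566, h=3.3418
θ=288°:   candidates: C₊=(8.2355,2.8910) cross=35.272; C₋=(9.4400,-3.6833) cross=-35.272
θ=288°:   branch - wants cross < 0 → take C=(9.4400,-3.6833) (cross=-35.272)
θ=288°: ex = (C−B)/|BC| = (0.9802,-0.1979); ey = (0.1979,0.9802)
θ=288°: P = B + 2.35·ex + -1.81·ey = (2.5633,-4.1414)

θ=82°: 1.36 -0.78
θ=288°: 2.56 -4.14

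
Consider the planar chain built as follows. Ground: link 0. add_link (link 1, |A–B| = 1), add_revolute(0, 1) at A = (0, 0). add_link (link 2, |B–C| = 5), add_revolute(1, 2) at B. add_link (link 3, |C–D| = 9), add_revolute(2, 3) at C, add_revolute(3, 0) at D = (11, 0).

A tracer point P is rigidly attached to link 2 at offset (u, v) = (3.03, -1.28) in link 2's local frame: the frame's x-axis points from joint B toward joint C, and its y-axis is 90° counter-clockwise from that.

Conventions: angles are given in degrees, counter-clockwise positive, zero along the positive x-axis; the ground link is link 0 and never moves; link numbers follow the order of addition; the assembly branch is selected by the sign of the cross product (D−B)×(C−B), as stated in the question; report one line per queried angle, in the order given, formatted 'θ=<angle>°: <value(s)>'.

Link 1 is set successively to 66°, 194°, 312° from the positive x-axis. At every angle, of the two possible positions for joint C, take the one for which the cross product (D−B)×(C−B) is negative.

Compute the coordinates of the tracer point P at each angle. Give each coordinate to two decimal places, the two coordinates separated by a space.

A=(0,0), D=(11.00,0)
θ=66°: B = A + 1.00·(cos66°, sin66°) = (0.4067, 0.9135)
θ=66°: |BD| = 10.6326
θ=66°: circle(B,5.00) ∩ circle(D,9.00): a=2.6829, h=4.2193
θ=66°:   candidates: C₊=(3.4422,4.8867) cross=44.862; C₋=(2.7172,-3.5206) cross=-44.862
θ=66°:   branch - wants cross < 0 → take C=(2.7172,-3.5206) (cross=-44.862)
θ=66°: ex = (C−B)/|BC| = (0.4621,-0.8868); ey = (0.8868,0.4621)
θ=66°: P = B + 3.03·ex + -1.28·ey = (0.6717,-2.3650)
θ=194°: B = A + 1.00·(cos194°, sin194°) = (-0.9703, -0.2419)
θ=194°: |BD| = 11.9727
θ=194°: circle(B,5.00) ∩ circle(D,9.00): a=3.6477, h=3.4197
θ=194°:   candidates: C₊=(2.6076,3.2508) cross=40.943; C₋=(2.7458,-3.5872) cross=-40.943
θ=194°:   branch - wants cross < 0 → take C=(2.7458,-3.5872) (cross=-40.943)
θ=194°: ex = (C−B)/|BC| = (0.7432,-0.6691); ey = (0.6691,0.7432)
θ=194°: P = B + 3.03·ex + -1.28·ey = (0.4253,-3.2205)
θ=312°: B = A + 1.00·(cos312°, sin312°) = (0.6691, -0.7431)
θ=312°: |BD| = 10.3576
θ=312°: circle(B,5.00) ∩ circle(D,9.00): a=2.4754, h=4.3442
θ=312°:   candidates: C₊=(2.8265,3.7675) cross=44.995; C₋=(3.4499,-4.8986) cross=-44.995
θ=312°:   branch - wants cross < 0 → take C=(3.4499,-4.8986) (cross=-44.995)
θ=312°: ex = (C−B)/|BC| = (0.5562,-0.8311); ey = (0.8311,0.5562)
θ=312°: P = B + 3.03·ex + -1.28·ey = (1.2905,-3.9732)

θ=66°: 0.67 -2.37
θ=194°: 0.43 -3.22
θ=312°: 1.29 -3.97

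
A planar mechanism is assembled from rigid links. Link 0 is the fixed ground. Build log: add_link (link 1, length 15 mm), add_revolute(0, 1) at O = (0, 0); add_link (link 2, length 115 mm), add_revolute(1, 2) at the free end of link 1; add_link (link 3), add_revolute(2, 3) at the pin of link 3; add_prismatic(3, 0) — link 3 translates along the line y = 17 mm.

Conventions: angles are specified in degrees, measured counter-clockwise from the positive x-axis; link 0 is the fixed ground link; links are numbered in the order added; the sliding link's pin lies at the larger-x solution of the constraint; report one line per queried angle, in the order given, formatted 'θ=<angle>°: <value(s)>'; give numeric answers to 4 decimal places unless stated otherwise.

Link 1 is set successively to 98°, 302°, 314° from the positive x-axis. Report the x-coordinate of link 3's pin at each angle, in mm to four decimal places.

geometry: r = 15 mm, L = 115 mm, e = 17 mm
θ=98°: crank pin P = (r cos θ, r sin θ) = (-2.087597, 14.854021)
θ=98°: h = r sin θ − e = 14.854021 − 17 = -2.145979
θ=98°: x = r cos θ + √(L² − h²) = -2.087597 + 114.979976 = 112.892379
θ=302°: crank pin P = (r cos θ, r sin θ) = (7.948789, -12.720721)
θ=302°: h = r sin θ − e = -12.720721 − 17 = -29.720721
θ=302°: x = r cos θ + √(L² − h²) = 7.948789 + 111.093108 = 119.041897
θ=314°: crank pin P = (r cos θ, r sin θ) = (10.419876, -10.790097)
θ=314°: h = r sin θ − e = -10.790097 − 17 = -27.790097
θ=314°: x = r cos θ + √(L² − h²) = 10.419876 + 111.591713 = 122.011589

θ=98°: 112.8924
θ=302°: 119.0419
θ=314°: 122.0116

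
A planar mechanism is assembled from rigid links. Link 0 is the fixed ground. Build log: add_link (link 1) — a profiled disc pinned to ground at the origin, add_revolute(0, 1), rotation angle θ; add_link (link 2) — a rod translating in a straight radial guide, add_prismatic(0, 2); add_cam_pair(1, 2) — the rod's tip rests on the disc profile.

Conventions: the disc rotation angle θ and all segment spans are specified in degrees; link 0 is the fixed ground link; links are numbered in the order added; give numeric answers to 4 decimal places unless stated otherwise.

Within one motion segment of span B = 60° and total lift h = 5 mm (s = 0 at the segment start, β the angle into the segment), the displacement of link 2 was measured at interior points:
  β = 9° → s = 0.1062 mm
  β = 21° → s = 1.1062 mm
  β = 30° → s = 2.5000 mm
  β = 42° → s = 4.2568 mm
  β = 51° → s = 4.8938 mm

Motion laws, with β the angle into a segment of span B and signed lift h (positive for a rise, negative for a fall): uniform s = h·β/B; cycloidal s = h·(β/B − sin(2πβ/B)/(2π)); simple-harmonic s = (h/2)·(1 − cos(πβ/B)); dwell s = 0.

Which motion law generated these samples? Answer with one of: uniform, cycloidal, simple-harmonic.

candidates at β/B = r: uniform s = h·r (linear in β); cycloidal s = h·(r − sin(2πr)/(2π)); simple-harmonic s = (h/2)(1 − cos(πr))
β=9°: printed 0.1062 | uniform 0.7500, cycloidal 0.1062, simple-harmonic 0.2725
β=21°: printed 1.1062 | uniform 1.7500, cycloidal 1.1062, simple-harmonic 1.3650
β=30°: printed 2.5000 | uniform 2.5000, cycloidal 2.5000, simple-harmonic 2.5000
β=42°: printed 4.2568 | uniform 3.5000, cycloidal 4.2568, simple-harmonic 3.9695
β=51°: printed 4.8938 | uniform 4.2500, cycloidal 4.8938, simple-harmonic 4.7275
only one law matches every sample → cycloidal

cycloidal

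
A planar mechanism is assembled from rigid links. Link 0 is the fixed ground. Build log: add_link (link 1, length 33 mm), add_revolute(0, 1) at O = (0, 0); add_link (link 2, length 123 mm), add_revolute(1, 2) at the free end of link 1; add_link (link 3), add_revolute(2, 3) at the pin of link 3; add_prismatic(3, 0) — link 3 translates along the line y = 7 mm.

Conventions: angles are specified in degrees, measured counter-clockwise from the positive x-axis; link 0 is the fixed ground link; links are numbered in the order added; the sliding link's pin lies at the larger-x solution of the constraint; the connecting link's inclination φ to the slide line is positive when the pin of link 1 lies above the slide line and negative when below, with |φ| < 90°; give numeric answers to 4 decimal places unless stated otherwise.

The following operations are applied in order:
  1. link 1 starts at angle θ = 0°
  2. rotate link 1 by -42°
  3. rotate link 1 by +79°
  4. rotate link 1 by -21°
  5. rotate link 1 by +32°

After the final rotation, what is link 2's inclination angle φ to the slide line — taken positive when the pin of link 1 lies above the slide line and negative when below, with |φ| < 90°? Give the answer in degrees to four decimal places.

geometry: r = 33 mm, L = 123 mm, e = 7 mm; θ starts at 0°
rotate link 1 by -42°: θ ← 0° -42° = -42°
rotate link 1 by +79°: θ ← -42° +79° = 37°
rotate link 1 by -21°: θ ← 37° -21° = 16°
rotate link 1 by +32°: θ ← 16° +32° = 48°
h = r sin θ − e = 24.523779 − 7 = 17.523779
sin φ = h / L = 17.523779 / 123 = 0.14246975
φ = arcsin(0.14246975) = 8.190785°

8.1908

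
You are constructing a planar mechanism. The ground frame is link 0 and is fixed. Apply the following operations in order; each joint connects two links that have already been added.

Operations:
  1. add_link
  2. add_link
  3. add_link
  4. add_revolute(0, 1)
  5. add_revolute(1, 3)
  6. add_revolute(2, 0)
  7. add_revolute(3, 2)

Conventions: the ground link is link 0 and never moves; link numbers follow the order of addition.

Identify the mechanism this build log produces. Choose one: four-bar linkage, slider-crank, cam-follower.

links: 4 (incl. ground); joints: 4 revolute, 0 prismatic, 0 higher (cam) pair, forming one closed loop
4 links in a single 4R loop → four-bar linkage

four-bar linkage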